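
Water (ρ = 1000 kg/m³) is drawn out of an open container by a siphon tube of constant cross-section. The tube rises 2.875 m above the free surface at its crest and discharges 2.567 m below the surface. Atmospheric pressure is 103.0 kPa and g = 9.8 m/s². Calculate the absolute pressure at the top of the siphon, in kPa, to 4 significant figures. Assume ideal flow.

Bernoulli surface→outlet gives ½v² = g·h_out, so v = √(2·9.8·2.567) = 7.093 m/s.
The bore is uniform, so the speed at the crest is the same v. Bernoulli surface→crest: P_atm = P_top + ½ρv² + ρg·h_top.
P_top = 103000 − ½·1000·7.093² − 1000·9.8·2.875 = 49670 Pa.

P_top ≈ 49.67 kPa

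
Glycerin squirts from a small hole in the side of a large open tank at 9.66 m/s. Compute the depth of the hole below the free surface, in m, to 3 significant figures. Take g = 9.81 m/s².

For a small hole in a large open tank, ½v² = gh, giving h = v²/(2g).
h = 9.66²/(2·9.81) = 93.3/19.62 = 4.76 m.

h ≈ 4.76 m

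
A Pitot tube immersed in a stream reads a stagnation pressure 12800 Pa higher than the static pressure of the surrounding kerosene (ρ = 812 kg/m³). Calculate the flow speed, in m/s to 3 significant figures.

5.61 m/s

The dynamic pressure equals the rise in static pressure at the stagnation point: ΔP = ½ρv².
v = √(2ΔP/ρ) = √(2·12800/812) = 5.61 m/s.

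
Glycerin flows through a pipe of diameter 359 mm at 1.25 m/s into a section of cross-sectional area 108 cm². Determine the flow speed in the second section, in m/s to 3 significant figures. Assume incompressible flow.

Mass conservation (A₁v₁ = A₂v₂) gives v₂ = 1.25 × 1010/108 = 11.7 m/s.

11.7 m/s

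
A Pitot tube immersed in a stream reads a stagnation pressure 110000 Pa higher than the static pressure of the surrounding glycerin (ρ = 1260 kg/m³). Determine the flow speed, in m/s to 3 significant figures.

v ≈ 13.2 m/s

At the stagnation point the flow is brought to rest, so Bernoulli gives P_stag − P_static = ½ρv².
v = √(2ΔP/ρ) = √(2·110000/1260) = 13.2 m/s.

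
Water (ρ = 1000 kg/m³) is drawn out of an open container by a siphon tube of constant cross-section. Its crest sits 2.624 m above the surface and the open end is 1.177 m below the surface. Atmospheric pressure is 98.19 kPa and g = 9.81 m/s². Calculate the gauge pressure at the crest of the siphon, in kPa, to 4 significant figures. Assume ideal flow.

The outlet speed comes from Torricelli: v = √(2g·1.177) = 4.805 m/s.
Continuity keeps v the same throughout the tube; from surface to crest, P_atm + 0 = P_top + ½ρv² + ρg·h_top.
P_top = 98190 − ½·1000·4.805² − 1000·9.81·2.624 = 60900 Pa. So P_gauge = P_top − P_atm = -37290 Pa.

P_gauge ≈ -37.29 kPa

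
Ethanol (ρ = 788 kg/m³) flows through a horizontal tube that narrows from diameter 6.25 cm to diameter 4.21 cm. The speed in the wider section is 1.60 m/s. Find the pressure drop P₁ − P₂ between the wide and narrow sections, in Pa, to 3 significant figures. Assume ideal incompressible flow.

3890 Pa

Mass conservation (A₁v₁ = A₂v₂) gives v₂ = 1.60 × 30.7/13.9 = 3.53 m/s.
With no height change, Bernoulli's equation is P₁ + ½ρv₁² = P₂ + ½ρv₂².
P₁ − P₂ = ½·788·(3.53² − 1.60²) = ½·788·9.87 = 3890 Pa.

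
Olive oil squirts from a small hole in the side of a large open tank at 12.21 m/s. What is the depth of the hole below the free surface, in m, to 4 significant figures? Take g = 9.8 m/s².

h = 7.606 m

For a small hole in a large open tank, ½v² = gh, giving h = v²/(2g).
h = 12.21²/(2·9.8) = 149.1/19.60 = 7.606 m.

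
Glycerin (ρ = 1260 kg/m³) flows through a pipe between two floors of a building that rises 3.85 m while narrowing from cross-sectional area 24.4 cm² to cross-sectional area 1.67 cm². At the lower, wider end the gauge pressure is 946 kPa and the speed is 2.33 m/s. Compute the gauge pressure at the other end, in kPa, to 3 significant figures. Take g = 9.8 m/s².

By continuity, v₂ = v₁·A₁/A₂ = 2.33·(24.4/1.67) = 34.0 m/s.
Bernoulli: P₁ + ½ρv₁² + ρg h₁ = P₂ + ½ρv₂² + ρg h₂, so P₂ = P₁ + ½ρ(v₁² − v₂²) − ρg(h₂ − h₁).
P₂ = 946000 + ½·1260·(2.33² − 34.0²) − 1260·9.8·(+3.85) = 946000 + (-727000) − (47500) = 172000 Pa.

172 kPa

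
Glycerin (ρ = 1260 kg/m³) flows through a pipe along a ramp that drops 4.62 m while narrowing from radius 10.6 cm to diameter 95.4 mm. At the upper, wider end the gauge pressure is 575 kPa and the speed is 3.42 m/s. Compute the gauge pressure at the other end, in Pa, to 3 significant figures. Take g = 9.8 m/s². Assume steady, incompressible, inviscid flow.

Mass conservation (A₁v₁ = A₂v₂) gives v₂ = 3.42 × 353/71.5 = 16.9 m/s.
Energy conservation along the streamline gives P₂ = P₁ − ½ρ(v₂² − v₁²) − ρg(h₂ − h₁).
P₂ = 575000 + ½·1260·(3.42² − 16.9²) − 1260·9.8·(−4.62) = 575000 + (-172000) − (-57000) = 460000 Pa.

P₂ = 460000 Pa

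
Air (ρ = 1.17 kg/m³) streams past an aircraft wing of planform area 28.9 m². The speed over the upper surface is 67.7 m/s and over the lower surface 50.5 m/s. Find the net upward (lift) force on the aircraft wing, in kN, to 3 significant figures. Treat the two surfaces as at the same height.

F ≈ 34.4 kN

From P + ½ρv² = const at equal height, P_low − P_up = ½ρ(v_up² − v_low²).
ΔP = ½·1.17·(67.7² − 50.5²) = 1190 Pa.
Lift = ΔP · A = 1190 × 28.9 = 34400 N.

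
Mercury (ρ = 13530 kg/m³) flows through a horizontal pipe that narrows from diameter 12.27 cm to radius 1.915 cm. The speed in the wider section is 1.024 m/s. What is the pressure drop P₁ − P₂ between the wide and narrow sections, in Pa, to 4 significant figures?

740100 Pa

Mass conservation (A₁v₁ = A₂v₂) gives v₂ = 1.024 × 118.2/11.52 = 10.51 m/s.
With no height change, Bernoulli's equation is P₁ + ½ρv₁² = P₂ + ½ρv₂².
P₁ − P₂ = ½·13530·(10.51² − 1.024²) = ½·13530·109.4 = 740100 Pa.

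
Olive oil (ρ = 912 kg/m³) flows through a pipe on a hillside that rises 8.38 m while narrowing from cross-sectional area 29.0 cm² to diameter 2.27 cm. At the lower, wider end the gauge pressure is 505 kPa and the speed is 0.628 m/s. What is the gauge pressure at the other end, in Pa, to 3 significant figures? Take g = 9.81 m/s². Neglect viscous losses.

The volume flow rate is constant, so v₂ = (A₁/A₂)v₁ = (29.0/4.05)·0.628 = 4.50 m/s.
Applying Bernoulli between the two ends and solving for P₂: P₂ = P₁ + ½ρ(v₁² − v₂²) − ρgΔh.
P₂ = 505000 + ½·912·(0.628² − 4.50²) − 912·9.81·(+8.38) = 505000 + (-9050) − (75000) = 421000 Pa.

421000 Pa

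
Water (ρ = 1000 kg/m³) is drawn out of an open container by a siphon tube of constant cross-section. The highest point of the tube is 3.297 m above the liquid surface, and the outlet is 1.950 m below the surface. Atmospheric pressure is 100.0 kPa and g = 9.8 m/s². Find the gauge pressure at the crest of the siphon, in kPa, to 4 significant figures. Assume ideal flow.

Bernoulli surface→outlet gives ½v² = g·h_out, so v = √(2·9.8·1.950) = 6.182 m/s.
The bore is uniform, so the speed at the crest is the same v. Bernoulli surface→crest: P_atm = P_top + ½ρv² + ρg·h_top.
P_top = 100000 − ½·1000·6.182² − 1000·9.8·3.297 = 48580 Pa. So P_gauge = P_top − P_atm = -51420 Pa.

P_gauge ≈ -51.42 kPa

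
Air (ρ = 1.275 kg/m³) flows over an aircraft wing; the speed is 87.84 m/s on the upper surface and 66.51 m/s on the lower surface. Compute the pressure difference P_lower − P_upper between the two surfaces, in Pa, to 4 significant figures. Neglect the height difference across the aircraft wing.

ΔP ≈ 2099 Pa

The pressure is lower where the speed is higher: ΔP = ½ρ(v_up² − v_low²).
ΔP = ½·1.275·(87.84² − 66.51²) = 2099 Pa.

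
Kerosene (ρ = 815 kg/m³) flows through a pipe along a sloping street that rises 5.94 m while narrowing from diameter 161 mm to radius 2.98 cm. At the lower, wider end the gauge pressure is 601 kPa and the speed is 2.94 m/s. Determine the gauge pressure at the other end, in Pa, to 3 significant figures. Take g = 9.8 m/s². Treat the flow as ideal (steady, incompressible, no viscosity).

370000 Pa

By continuity, v₂ = v₁·A₁/A₂ = 2.94·(204/27.9) = 21.5 m/s.
Bernoulli: P₁ + ½ρv₁² + ρg h₁ = P₂ + ½ρv₂² + ρg h₂, so P₂ = P₁ + ½ρ(v₁² − v₂²) − ρg(h₂ − h₁).
P₂ = 601000 + ½·815·(2.94² − 21.5²) − 815·9.8·(+5.94) = 601000 + (-184000) − (47400) = 370000 Pa.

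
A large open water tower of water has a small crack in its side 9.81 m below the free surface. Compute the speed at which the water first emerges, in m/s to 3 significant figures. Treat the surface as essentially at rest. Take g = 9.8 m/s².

Bernoulli from surface to hole (P equal, v_surface ≈ 0): v = √(2gh) = √(2×9.8×9.81) = 13.9 m/s.

v = 13.9 m/s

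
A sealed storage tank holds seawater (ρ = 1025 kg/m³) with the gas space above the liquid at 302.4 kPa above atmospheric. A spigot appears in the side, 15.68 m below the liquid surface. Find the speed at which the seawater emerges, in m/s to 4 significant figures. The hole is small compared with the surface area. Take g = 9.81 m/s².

Take point 1 at the surface (v₁ ≈ 0) and point 2 at the hole (at atmospheric pressure). Bernoulli: P₁ + ρg h = P_atm + ½ρv₂².
With P₁ − P_atm = 302400 Pa, v₂ = √(2gh + 2ΔP/ρ) = √(2·9.81·15.68 + 2·302400/1025) = 29.96 m/s.

v = 29.96 m/s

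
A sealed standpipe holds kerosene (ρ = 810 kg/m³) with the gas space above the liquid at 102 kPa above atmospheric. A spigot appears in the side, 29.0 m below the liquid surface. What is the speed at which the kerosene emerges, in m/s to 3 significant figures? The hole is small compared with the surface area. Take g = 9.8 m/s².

28.6 m/s

Take point 1 at the surface (v₁ ≈ 0) and point 2 at the hole (at atmospheric pressure). Bernoulli: P₁ + ρg h = P_atm + ½ρv₂².
With P₁ − P_atm = 102000 Pa, v₂ = √(2gh + 2ΔP/ρ) = √(2·9.8·29.0 + 2·102000/810) = 28.6 m/s.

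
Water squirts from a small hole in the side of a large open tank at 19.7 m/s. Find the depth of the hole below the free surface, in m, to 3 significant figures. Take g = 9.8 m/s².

h ≈ 19.8 m

Inverting v = √(2gh) gives h = v² / 2g.
h = 19.7²/(2·9.8) = 388/19.60 = 19.8 m.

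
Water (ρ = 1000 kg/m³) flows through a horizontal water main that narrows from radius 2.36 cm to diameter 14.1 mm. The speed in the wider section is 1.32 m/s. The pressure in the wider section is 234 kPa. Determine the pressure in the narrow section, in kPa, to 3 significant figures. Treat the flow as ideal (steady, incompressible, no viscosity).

By continuity, v₂ = v₁·A₁/A₂ = 1.32·(17.5/1.56) = 14.8 m/s.
With no height change, Bernoulli's equation is P₁ + ½ρv₁² = P₂ + ½ρv₂².
P₂ = P₁ − ½ρ(v₂² − v₁²) = 234000 − ½·1000·(14.8² − 1.32²) = 234000 − 109000 = 125000 Pa.

P₂ = 125 kPa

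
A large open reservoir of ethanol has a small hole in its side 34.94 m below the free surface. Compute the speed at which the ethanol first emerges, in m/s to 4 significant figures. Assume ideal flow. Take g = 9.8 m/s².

With the surface at rest and both surface and jet at atmospheric pressure, Bernoulli gives ρg h = ½ρv², so v = √(2gh) = √(2·9.8·34.94) = 26.17 m/s.

v ≈ 26.17 m/s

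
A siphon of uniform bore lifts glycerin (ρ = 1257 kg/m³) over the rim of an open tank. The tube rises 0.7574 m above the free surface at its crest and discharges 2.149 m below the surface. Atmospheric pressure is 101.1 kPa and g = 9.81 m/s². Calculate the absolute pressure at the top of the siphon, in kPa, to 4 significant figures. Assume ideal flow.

The outlet speed comes from Torricelli: v = √(2g·2.149) = 6.493 m/s.
With constant cross-section the crest speed equals v; applying Bernoulli from the surface up to the crest, P_top = P_atm − ½ρv² − ρg·h_top.
P_top = 101100 − ½·1257·6.493² − 1257·9.81·0.7574 = 65260 Pa.

P_top = 65.26 kPa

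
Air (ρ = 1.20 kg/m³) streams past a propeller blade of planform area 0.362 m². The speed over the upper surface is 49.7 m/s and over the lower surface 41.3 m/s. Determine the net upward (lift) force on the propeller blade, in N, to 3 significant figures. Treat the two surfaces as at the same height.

166 N

The faster flow above has the lower pressure; Bernoulli (same height) gives ΔP = ½ρ(v_up² − v_low²).
ΔP = ½·1.20·(49.7² − 41.3²) = 459 Pa.
Lift = ΔP · A = 459 × 0.362 = 166 N.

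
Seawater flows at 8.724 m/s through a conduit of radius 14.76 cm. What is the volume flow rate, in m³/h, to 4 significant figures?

Q = A·v = 0.06844 m² × 8.724 m/s = 0.5971 m³/s.
Converting: 0.5971 m³/s × 3600 = 2150 m³/h.

Q ≈ 2150 m³/h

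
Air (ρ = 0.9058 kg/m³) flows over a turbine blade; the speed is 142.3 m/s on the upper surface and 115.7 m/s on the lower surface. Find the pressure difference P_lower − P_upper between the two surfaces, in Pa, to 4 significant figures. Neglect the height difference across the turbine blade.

ΔP ≈ 3108 Pa

With negligible Δh, P + ½ρv² is constant, so P_low − P_up = ½ρ(v_up² − v_low²).
ΔP = ½·0.9058·(142.3² − 115.7²) = 3108 Pa.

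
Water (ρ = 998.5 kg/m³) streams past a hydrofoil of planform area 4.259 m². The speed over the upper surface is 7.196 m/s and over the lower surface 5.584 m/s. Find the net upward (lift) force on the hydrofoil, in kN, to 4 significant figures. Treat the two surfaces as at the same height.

43.80 kN

With equal heights on the two surfaces, Bernoulli gives P_lower − P_upper = ½ρ(v_upper² − v_lower²).
ΔP = ½·998.5·(7.196² − 5.584²) = 10290 Pa.
Lift = ΔP · A = 10290 × 4.259 = 43800 N.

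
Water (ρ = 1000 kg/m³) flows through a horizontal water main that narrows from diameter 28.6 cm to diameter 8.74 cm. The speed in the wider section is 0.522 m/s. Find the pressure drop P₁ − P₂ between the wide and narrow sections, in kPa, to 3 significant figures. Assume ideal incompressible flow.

The volume flow rate is constant, so v₂ = (A₁/A₂)v₁ = (642/60.0)·0.522 = 5.59 m/s.
With no height change, Bernoulli's equation is P₁ + ½ρv₁² = P₂ + ½ρv₂².
P₁ − P₂ = ½·1000·(5.59² − 0.522²) = ½·1000·31.0 = 15500 Pa.

ΔP = 15.5 kPa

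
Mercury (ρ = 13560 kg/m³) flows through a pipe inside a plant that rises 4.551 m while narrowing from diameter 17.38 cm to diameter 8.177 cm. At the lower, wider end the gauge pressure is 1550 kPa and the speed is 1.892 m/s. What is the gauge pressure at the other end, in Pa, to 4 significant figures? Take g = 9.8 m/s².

474200 Pa

Continuity gives A₁v₁ = A₂v₂, so v₂ = (237.2 cm²)/(52.51 cm²) × 1.892 m/s = 8.547 m/s.
Energy conservation along the streamline gives P₂ = P₁ − ½ρ(v₂² − v₁²) − ρg(h₂ − h₁).
P₂ = 1550000 + ½·13560·(1.892² − 8.547²) − 13560·9.8·(+4.551) = 1550000 + (-471100) − (604800) = 474200 Pa.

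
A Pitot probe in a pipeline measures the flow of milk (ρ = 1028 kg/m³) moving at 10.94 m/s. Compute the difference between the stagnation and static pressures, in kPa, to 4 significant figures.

ΔP ≈ 61.52 kPa

At the stagnation point the flow is brought to rest, so Bernoulli gives P_stag − P_static = ½ρv².
ΔP = ½·1028·10.94² = 61520 Pa.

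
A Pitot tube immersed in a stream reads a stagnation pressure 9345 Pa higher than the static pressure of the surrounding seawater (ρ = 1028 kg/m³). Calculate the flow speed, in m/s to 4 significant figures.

Bernoulli between the free stream and the stagnation point: ½ρv² = P_stag − P_static.
v = √(2ΔP/ρ) = √(2·9345/1028) = 4.264 m/s.

4.264 m/s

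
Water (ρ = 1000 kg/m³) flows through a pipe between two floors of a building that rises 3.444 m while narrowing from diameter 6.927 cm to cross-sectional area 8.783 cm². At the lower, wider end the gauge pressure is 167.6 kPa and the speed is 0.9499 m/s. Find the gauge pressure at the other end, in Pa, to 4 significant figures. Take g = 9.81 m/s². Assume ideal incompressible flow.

Continuity gives A₁v₁ = A₂v₂, so v₂ = (37.69 cm²)/(8.783 cm²) × 0.9499 m/s = 4.076 m/s.
Bernoulli: P₁ + ½ρv₁² + ρg h₁ = P₂ + ½ρv₂² + ρg h₂, so P₂ = P₁ + ½ρ(v₁² − v₂²) − ρg(h₂ − h₁).
P₂ = 167600 + ½·1000·(0.9499² − 4.076²) − 1000·9.81·(+3.444) = 167600 + (-7855) − (33790) = 126000 Pa.

P₂ ≈ 126000 Pa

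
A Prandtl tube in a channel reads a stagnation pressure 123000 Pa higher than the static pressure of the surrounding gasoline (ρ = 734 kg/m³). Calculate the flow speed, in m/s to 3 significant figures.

The dynamic pressure equals the rise in static pressure at the stagnation point: ΔP = ½ρv².
v = √(2ΔP/ρ) = √(2·123000/734) = 18.3 m/s.

18.3 m/s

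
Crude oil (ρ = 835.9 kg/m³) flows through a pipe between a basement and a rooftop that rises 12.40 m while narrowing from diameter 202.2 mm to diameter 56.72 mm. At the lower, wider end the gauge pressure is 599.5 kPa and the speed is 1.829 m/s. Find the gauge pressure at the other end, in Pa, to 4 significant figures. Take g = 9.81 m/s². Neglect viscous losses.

P₂ ≈ 273400 Pa

Mass conservation (A₁v₁ = A₂v₂) gives v₂ = 1.829 × 321.1/25.27 = 23.24 m/s.
Applying Bernoulli between the two ends and solving for P₂: P₂ = P₁ + ½ρ(v₁² − v₂²) − ρgΔh.
P₂ = 599500 + ½·835.9·(1.829² − 23.24²) − 835.9·9.81·(+12.40) = 599500 + (-224400) − (101700) = 273400 Pa.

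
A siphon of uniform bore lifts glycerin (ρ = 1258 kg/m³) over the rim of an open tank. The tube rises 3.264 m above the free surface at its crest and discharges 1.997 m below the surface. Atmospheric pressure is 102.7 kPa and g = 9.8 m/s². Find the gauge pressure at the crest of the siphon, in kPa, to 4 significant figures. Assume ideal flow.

From the surface to the outlet (both open to atmosphere, surface at rest): v = √(2g·h_out) = √(2·9.8·1.997) = 6.256 m/s.
The bore is uniform, so the speed at the crest is the same v. Bernoulli surface→crest: P_atm = P_top + ½ρv² + ρg·h_top.
P_top = 102700 − ½·1258·6.256² − 1258·9.8·3.264 = 37840 Pa. So P_gauge = P_top − P_atm = -64860 Pa.

P_gauge ≈ -64.86 kPa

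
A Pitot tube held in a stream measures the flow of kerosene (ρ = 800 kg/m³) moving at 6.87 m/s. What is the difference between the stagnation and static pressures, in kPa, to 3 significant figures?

18.9 kPa

At the stagnation point the flow is brought to rest, so Bernoulli gives P_stag − P_static = ½ρv².
ΔP = ½·800·6.87² = 18900 Pa.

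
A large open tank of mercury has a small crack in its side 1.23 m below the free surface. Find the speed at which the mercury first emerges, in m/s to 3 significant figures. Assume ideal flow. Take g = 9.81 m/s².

The surface is effectively still and both ends are open, so ½v² = gh and v = √(2·9.81·1.23) = 4.91 m/s.

v ≈ 4.91 m/s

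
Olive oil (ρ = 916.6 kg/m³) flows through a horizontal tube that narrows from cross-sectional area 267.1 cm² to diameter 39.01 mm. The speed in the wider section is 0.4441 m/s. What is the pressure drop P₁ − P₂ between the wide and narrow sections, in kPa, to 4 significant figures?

ΔP = 45.05 kPa

Continuity gives A₁v₁ = A₂v₂, so v₂ = (267.1 cm²)/(11.95 cm²) × 0.4441 m/s = 9.925 m/s.
The pipe is horizontal, so Bernoulli reduces to P₁ + ½ρv₁² = P₂ + ½ρv₂².
P₁ − P₂ = ½·916.6·(9.925² − 0.4441²) = ½·916.6·98.30 = 45050 Pa.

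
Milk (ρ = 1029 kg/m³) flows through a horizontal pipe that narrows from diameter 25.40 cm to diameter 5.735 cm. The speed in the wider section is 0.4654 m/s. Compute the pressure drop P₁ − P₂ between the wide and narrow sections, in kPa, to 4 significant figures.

By continuity, v₂ = v₁·A₁/A₂ = 0.4654·(506.7/25.83) = 9.129 m/s.
Bernoulli (h₁ = h₂): P₁ − P₂ = ½ρ(v₂² − v₁²).
P₁ − P₂ = ½·1029·(9.129² − 0.4654²) = ½·1029·83.12 = 42770 Pa.

42.77 kPa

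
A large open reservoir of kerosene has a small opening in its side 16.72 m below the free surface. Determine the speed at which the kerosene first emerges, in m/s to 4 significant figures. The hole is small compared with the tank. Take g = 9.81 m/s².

The surface is effectively still and both ends are open, so ½v² = gh and v = √(2·9.81·16.72) = 18.11 m/s.

v = 18.11 m/s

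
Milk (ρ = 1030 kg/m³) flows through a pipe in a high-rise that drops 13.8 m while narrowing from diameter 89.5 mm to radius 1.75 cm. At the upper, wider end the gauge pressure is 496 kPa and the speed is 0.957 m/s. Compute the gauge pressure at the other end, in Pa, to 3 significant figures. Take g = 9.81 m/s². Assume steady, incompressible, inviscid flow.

Continuity gives A₁v₁ = A₂v₂, so v₂ = (62.9 cm²)/(9.62 cm²) × 0.957 m/s = 6.26 m/s.
Applying Bernoulli between the two ends and solving for P₂: P₂ = P₁ + ½ρ(v₁² − v₂²) − ρgΔh.
P₂ = 496000 + ½·1030·(0.957² − 6.26²) − 1030·9.81·(−13.8) = 496000 + (-19700) − (-139000) = 616000 Pa.

P₂ ≈ 616000 Pa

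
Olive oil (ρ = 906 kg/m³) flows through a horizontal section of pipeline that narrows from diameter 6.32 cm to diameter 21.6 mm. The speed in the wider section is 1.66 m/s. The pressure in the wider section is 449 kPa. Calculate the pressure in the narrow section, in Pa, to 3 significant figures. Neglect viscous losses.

Continuity gives A₁v₁ = A₂v₂, so v₂ = (31.4 cm²)/(3.66 cm²) × 1.66 m/s = 14.2 m/s.
With no height change, Bernoulli's equation is P₁ + ½ρv₁² = P₂ + ½ρv₂².
P₂ = P₁ − ½ρ(v₂² − v₁²) = 449000 − ½·906·(14.2² − 1.66²) = 449000 − 90200 = 359000 Pa.

P₂ ≈ 359000 Pa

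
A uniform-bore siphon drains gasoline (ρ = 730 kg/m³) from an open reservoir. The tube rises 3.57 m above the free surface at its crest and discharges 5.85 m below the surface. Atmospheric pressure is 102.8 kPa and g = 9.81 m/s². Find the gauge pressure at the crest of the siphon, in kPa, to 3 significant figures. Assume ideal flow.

Bernoulli surface→outlet gives ½v² = g·h_out, so v = √(2·9.81·5.85) = 10.7 m/s.
Continuity keeps v the same throughout the tube; from surface to crest, P_atm + 0 = P_top + ½ρv² + ρg·h_top.
P_top = 102800 − ½·730·10.7² − 730·9.81·3.57 = 35300 Pa. So P_gauge = P_top − P_atm = -67500 Pa.

P_gauge ≈ -67.5 kPa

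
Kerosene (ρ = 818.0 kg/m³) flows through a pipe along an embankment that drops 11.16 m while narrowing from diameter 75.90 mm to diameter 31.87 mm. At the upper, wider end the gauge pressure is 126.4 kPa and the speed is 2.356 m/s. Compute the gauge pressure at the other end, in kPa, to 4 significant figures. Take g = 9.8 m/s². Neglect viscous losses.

Mass conservation (A₁v₁ = A₂v₂) gives v₂ = 2.356 × 45.25/7.977 = 13.36 m/s.
Energy conservation along the streamline gives P₂ = P₁ − ½ρ(v₂² − v₁²) − ρg(h₂ − h₁).
P₂ = 126400 + ½·818.0·(2.356² − 13.36²) − 818.0·9.8·(−11.16) = 126400 + (-70760) − (-89460) = 145100 Pa.

145.1 kPa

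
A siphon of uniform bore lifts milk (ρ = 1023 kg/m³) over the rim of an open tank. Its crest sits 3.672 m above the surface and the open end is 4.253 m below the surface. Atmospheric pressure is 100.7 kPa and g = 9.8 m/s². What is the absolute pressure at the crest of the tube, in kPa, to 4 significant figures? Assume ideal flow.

P_top = 21.25 kPa

From the surface to the outlet (both open to atmosphere, surface at rest): v = √(2g·h_out) = √(2·9.8·4.253) = 9.130 m/s.
Continuity keeps v the same throughout the tube; from surface to crest, P_atm + 0 = P_top + ½ρv² + ρg·h_top.
P_top = 100700 − ½·1023·9.130² − 1023·9.8·3.672 = 21250 Pa.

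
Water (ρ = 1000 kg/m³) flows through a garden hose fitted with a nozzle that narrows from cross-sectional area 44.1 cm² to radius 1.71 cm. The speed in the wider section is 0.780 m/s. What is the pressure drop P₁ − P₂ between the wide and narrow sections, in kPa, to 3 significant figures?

Mass conservation (A₁v₁ = A₂v₂) gives v₂ = 0.780 × 44.1/9.19 = 3.74 m/s.
Along the horizontal streamline, P + ½ρv² is constant.
P₁ − P₂ = ½·1000·(3.74² − 0.780²) = ½·1000·13.4 = 6710 Pa.

ΔP = 6.71 kPa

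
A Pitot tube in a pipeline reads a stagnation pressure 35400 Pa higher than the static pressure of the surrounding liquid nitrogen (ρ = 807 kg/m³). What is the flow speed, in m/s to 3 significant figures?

At the stagnation point the flow is brought to rest, so Bernoulli gives P_stag − P_static = ½ρv².
v = √(2ΔP/ρ) = √(2·35400/807) = 9.37 m/s.

9.37 m/s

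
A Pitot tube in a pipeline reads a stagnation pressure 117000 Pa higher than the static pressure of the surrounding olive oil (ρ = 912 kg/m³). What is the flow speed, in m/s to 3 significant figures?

v ≈ 16.0 m/s

Bernoulli between the free stream and the stagnation point: ½ρv² = P_stag − P_static.
v = √(2ΔP/ρ) = √(2·117000/912) = 16.0 m/s.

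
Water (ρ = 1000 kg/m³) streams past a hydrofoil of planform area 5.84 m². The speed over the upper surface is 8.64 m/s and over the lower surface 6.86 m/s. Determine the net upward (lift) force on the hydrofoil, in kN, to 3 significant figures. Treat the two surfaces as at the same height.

From P + ½ρv² = const at equal height, P_low − P_up = ½ρ(v_up² − v_low²).
ΔP = ½·1000·(8.64² − 6.86²) = 13800 Pa.
Lift = ΔP · A = 13800 × 5.84 = 80600 N.

F ≈ 80.6 kN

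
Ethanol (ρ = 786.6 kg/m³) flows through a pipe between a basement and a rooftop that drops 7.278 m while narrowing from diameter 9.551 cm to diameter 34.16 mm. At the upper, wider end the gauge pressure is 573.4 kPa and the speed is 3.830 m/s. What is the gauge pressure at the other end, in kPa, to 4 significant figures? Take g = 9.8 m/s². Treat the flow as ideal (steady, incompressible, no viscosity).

P₂ ≈ 282.7 kPa

The volume flow rate is constant, so v₂ = (A₁/A₂)v₁ = (71.65/9.165)·3.830 = 29.94 m/s.
Bernoulli: P₁ + ½ρv₁² + ρg h₁ = P₂ + ½ρv₂² + ρg h₂, so P₂ = P₁ + ½ρ(v₁² − v₂²) − ρg(h₂ − h₁).
P₂ = 573400 + ½·786.6·(3.830² − 29.94²) − 786.6·9.8·(−7.278) = 573400 + (-346800) − (-56100) = 282700 Pa.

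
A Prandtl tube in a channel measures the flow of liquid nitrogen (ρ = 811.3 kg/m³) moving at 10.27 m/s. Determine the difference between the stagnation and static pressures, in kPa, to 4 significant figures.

The dynamic pressure equals the rise in static pressure at the stagnation point: ΔP = ½ρv².
ΔP = ½·811.3·10.27² = 42790 Pa.

ΔP ≈ 42.79 kPa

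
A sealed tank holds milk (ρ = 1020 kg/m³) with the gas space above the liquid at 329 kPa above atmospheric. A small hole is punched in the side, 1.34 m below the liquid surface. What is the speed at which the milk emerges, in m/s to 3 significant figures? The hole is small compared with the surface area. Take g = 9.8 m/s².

Take point 1 at the surface (v₁ ≈ 0) and point 2 at the hole (at atmospheric pressure). Bernoulli: P₁ + ρg h = P_atm + ½ρv₂².
With P₁ − P_atm = 329000 Pa, v₂ = √(2gh + 2ΔP/ρ) = √(2·9.8·1.34 + 2·329000/1020) = 25.9 m/s.

v = 25.9 m/s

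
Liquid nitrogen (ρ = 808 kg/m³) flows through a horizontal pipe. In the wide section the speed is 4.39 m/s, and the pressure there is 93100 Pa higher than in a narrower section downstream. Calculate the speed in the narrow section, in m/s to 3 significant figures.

15.8 m/s

Along the level pipe P + ½ρv² is conserved, hence v₂² = v₁² + 2(P₁ − P₂)/ρ.
v₂ = √(4.39² + 2·93100/808) = √(19.3 + 230) = 15.8 m/s.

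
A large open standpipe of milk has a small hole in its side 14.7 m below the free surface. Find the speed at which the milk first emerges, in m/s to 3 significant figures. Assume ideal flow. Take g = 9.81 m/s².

Bernoulli from surface to hole (P equal, v_surface ≈ 0): v = √(2gh) = √(2×9.81×14.7) = 17.0 m/s.

v = 17.0 m/s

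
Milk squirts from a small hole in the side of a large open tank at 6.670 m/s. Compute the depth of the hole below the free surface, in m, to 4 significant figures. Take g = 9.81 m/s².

Inverting v = √(2gh) gives h = v² / 2g.
h = 6.670²/(2·9.81) = 44.49/19.62 = 2.268 m.

h = 2.268 m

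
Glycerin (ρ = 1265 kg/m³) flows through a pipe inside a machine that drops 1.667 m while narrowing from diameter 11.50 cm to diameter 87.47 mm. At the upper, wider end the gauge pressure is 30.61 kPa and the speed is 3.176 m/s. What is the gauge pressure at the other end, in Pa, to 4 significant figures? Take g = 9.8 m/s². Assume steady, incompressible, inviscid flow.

P₂ ≈ 38590 Pa

Mass conservation (A₁v₁ = A₂v₂) gives v₂ = 3.176 × 103.9/60.09 = 5.490 m/s.
Energy conservation along the streamline gives P₂ = P₁ − ½ρ(v₂² − v₁²) − ρg(h₂ − h₁).
P₂ = 30610 + ½·1265·(3.176² − 5.490²) − 1265·9.8·(−1.667) = 30610 + (-12680) − (-20670) = 38590 Pa.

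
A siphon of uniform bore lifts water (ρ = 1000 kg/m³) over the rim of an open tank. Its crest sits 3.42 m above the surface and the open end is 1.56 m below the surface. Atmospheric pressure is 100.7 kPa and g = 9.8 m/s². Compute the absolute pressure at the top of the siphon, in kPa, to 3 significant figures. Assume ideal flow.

P_top = 51.9 kPa

The outlet speed comes from Torricelli: v = √(2g·1.56) = 5.53 m/s.
The bore is uniform, so the speed at the crest is the same v. Bernoulli surface→crest: P_atm = P_top + ½ρv² + ρg·h_top.
P_top = 100700 − ½·1000·5.53² − 1000·9.8·3.42 = 51900 Pa.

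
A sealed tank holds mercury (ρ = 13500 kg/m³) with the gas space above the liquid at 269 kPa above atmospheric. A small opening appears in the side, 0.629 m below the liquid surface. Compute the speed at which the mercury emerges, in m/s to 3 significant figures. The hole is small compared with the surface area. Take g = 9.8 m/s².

v ≈ 7.22 m/s

Take point 1 at the surface (v₁ ≈ 0) and point 2 at the hole (at atmospheric pressure). Bernoulli: P₁ + ρg h = P_atm + ½ρv₂².
With P₁ − P_atm = 269000 Pa, v₂ = √(2gh + 2ΔP/ρ) = √(2·9.8·0.629 + 2·269000/13500) = 7.22 m/s.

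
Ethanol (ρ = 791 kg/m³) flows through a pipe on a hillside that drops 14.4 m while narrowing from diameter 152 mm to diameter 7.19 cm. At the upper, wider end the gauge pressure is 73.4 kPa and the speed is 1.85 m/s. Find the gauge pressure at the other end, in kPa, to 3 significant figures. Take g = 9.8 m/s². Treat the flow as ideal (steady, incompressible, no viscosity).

P₂ ≈ 159 kPa

Mass conservation (A₁v₁ = A₂v₂) gives v₂ = 1.85 × 181/40.6 = 8.27 m/s.
Bernoulli: P₁ + ½ρv₁² + ρg h₁ = P₂ + ½ρv₂² + ρg h₂, so P₂ = P₁ + ½ρ(v₁² − v₂²) − ρg(h₂ − h₁).
P₂ = 73400 + ½·791·(1.85² − 8.27²) − 791·9.8·(−14.4) = 73400 + (-25700) − (-112000) = 159000 Pa.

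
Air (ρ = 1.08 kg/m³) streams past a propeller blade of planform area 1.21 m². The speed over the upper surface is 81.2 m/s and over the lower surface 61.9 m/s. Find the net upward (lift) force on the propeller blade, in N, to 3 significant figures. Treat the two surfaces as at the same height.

F ≈ 1800 N

From P + ½ρv² = const at equal height, P_low − P_up = ½ρ(v_up² − v_low²).
ΔP = ½·1.08·(81.2² − 61.9²) = 1490 Pa.
Lift = ΔP · A = 1490 × 1.21 = 1800 N.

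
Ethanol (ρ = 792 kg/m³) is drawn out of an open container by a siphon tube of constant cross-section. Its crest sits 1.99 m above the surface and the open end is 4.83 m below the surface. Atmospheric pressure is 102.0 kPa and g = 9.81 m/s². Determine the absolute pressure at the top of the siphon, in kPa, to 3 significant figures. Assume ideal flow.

The outlet speed comes from Torricelli: v = √(2g·4.83) = 9.73 m/s.
The bore is uniform, so the speed at the crest is the same v. Bernoulli surface→crest: P_atm = P_top + ½ρv² + ρg·h_top.
P_top = 102000 − ½·792·9.73² − 792·9.81·1.99 = 49000 Pa.

49.0 kPa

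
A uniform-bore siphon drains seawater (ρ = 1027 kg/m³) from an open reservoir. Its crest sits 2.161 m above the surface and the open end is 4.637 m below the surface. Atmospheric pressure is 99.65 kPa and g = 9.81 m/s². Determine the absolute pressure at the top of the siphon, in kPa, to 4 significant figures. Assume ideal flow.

From the surface to the outlet (both open to atmosphere, surface at rest): v = √(2g·h_out) = √(2·9.81·4.637) = 9.538 m/s.
Continuity keeps v the same throughout the tube; from surface to crest, P_atm + 0 = P_top + ½ρv² + ρg·h_top.
P_top = 99650 − ½·1027·9.538² − 1027·9.81·2.161 = 31160 Pa.

31.16 kPa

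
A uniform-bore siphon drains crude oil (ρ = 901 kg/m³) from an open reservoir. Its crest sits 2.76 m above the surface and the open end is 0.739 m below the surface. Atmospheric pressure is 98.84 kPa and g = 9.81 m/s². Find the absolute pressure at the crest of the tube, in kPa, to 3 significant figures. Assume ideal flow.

P_top = 67.9 kPa

From the surface to the outlet (both open to atmosphere, surface at rest): v = √(2g·h_out) = √(2·9.81·0.739) = 3.81 m/s.
With constant cross-section the crest speed equals v; applying Bernoulli from the surface up to the crest, P_top = P_atm − ½ρv² − ρg·h_top.
P_top = 98840 − ½·901·3.81² − 901·9.81·2.76 = 67900 Pa.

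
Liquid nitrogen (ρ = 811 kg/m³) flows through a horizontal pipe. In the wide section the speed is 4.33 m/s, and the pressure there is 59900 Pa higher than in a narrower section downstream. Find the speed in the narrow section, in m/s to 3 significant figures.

Horizontal Bernoulli: P₁ + ½ρv₁² = P₂ + ½ρv₂², so v₂² = v₁² + 2(P₁ − P₂)/ρ.
v₂ = √(4.33² + 2·59900/811) = √(18.7 + 148) = 12.9 m/s.

12.9 m/s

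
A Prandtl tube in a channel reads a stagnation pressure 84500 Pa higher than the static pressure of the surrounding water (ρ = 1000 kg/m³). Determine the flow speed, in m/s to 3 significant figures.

13.0 m/s

Bernoulli between the free stream and the stagnation point: ½ρv² = P_stag − P_static.
v = √(2ΔP/ρ) = √(2·84500/1000) = 13.0 m/s.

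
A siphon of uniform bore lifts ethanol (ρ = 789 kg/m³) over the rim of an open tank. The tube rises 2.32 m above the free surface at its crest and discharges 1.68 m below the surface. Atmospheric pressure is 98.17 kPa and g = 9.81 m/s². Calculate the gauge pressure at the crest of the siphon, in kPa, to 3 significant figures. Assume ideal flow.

-31.0 kPa

The outlet speed comes from Torricelli: v = √(2g·1.68) = 5.74 m/s.
With constant cross-section the crest speed equals v; applying Bernoulli from the surface up to the crest, P_top = P_atm − ½ρv² − ρg·h_top.
P_top = 98170 − ½·789·5.74² − 789·9.81·2.32 = 67200 Pa. So P_gauge = P_top − P_atm = -31000 Pa.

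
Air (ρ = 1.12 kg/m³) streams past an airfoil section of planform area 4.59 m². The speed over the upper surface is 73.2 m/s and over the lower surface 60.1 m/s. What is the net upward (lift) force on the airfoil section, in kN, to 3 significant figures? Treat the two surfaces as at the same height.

The faster flow above has the lower pressure; Bernoulli (same height) gives ΔP = ½ρ(v_up² − v_low²).
ΔP = ½·1.12·(73.2² − 60.1²) = 978 Pa.
Lift = ΔP · A = 978 × 4.59 = 4490 N.

4.49 kN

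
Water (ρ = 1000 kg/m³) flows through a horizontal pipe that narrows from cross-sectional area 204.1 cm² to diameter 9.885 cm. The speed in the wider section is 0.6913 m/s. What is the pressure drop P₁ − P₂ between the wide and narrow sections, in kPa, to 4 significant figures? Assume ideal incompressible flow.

ΔP = 1.451 kPa

Mass conservation (A₁v₁ = A₂v₂) gives v₂ = 0.6913 × 204.1/76.74 = 1.839 m/s.
The pipe is horizontal, so Bernoulli reduces to P₁ + ½ρv₁² = P₂ + ½ρv₂².
P₁ − P₂ = ½·1000·(1.839² − 0.6913²) = ½·1000·2.902 = 1451 Pa.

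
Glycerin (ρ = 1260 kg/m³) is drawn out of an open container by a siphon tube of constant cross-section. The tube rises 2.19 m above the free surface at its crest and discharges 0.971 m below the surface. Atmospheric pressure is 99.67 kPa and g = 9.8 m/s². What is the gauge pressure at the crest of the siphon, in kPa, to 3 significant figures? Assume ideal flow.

Bernoulli surface→outlet gives ½v² = g·h_out, so v = √(2·9.8·0.971) = 4.36 m/s.
Continuity keeps v the same throughout the tube; from surface to crest, P_atm + 0 = P_top + ½ρv² + ρg·h_top.
P_top = 99670 − ½·1260·4.36² − 1260·9.8·2.19 = 60600 Pa. So P_gauge = P_top − P_atm = -39000 Pa.

-39.0 kPa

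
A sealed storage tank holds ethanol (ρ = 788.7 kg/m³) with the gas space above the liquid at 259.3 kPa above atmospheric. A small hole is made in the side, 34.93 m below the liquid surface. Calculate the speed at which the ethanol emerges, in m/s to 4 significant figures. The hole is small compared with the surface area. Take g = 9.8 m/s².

Take point 1 at the surface (v₁ ≈ 0) and point 2 at the hole (at atmospheric pressure). Bernoulli: P₁ + ρg h = P_atm + ½ρv₂².
With P₁ − P_atm = 259300 Pa, v₂ = √(2gh + 2ΔP/ρ) = √(2·9.8·34.93 + 2·259300/788.7) = 36.64 m/s.

v ≈ 36.64 m/s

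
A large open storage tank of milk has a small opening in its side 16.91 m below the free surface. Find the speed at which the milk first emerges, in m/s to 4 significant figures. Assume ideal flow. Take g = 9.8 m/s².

The surface is effectively still and both ends are open, so ½v² = gh and v = √(2·9.8·16.91) = 18.21 m/s.

v ≈ 18.21 m/s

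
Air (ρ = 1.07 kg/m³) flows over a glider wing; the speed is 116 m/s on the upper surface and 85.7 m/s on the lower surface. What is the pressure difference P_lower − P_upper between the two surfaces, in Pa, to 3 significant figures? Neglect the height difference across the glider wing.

ΔP ≈ 3270 Pa

Bernoulli (same height): P_lower − P_upper = ½ρ(v_upper² − v_lower²).
ΔP = ½·1.07·(116² − 85.7²) = 3270 Pa.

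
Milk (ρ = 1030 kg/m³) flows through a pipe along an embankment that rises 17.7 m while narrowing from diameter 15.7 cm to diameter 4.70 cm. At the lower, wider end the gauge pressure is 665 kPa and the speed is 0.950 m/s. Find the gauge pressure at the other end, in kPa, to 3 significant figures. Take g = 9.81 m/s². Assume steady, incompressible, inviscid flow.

P₂ ≈ 429 kPa

Mass conservation (A₁v₁ = A₂v₂) gives v₂ = 0.950 × 194/17.3 = 10.6 m/s.
Applying Bernoulli between the two ends and solving for P₂: P₂ = P₁ + ½ρ(v₁² − v₂²) − ρgΔh.
P₂ = 665000 + ½·1030·(0.950² − 10.6²) − 1030·9.81·(+17.7) = 665000 + (-57400) − (179000) = 429000 Pa.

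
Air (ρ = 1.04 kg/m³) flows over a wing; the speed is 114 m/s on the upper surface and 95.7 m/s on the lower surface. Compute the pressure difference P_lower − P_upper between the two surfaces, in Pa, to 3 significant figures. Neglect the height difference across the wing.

The pressure is lower where the speed is higher: ΔP = ½ρ(v_up² − v_low²).
ΔP = ½·1.04·(114² − 95.7²) = 2000 Pa.

2000 Pa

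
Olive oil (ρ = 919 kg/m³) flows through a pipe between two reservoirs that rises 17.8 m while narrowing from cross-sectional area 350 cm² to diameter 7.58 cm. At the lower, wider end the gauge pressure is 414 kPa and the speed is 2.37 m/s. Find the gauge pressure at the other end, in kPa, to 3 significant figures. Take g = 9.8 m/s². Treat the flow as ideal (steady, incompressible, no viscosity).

Continuity gives A₁v₁ = A₂v₂, so v₂ = (350 cm²)/(45.1 cm²) × 2.37 m/s = 18.4 m/s.
Applying Bernoulli between the two ends and solving for P₂: P₂ = P₁ + ½ρ(v₁² − v₂²) − ρgΔh.
P₂ = 414000 + ½·919·(2.37² − 18.4²) − 919·9.8·(+17.8) = 414000 + (-153000) − (160000) = 101000 Pa.

P₂ ≈ 101 kPa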